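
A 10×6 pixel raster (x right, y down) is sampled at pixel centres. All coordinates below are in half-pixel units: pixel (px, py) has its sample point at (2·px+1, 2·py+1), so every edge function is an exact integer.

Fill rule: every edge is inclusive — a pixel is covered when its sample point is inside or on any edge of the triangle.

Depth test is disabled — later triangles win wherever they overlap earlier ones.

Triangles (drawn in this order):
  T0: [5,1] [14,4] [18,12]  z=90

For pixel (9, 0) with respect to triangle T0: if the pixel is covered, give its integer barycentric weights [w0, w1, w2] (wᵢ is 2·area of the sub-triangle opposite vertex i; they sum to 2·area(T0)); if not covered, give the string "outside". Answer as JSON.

T0:
  2·area = 60
  edge (5, 1)→(14, 4): d=(9,3) inclusive
  edge (14, 4)→(18, 12): d=(4,8) inclusive
  edge (18, 12)→(5, 1): d=(-13,-11) inclusive
    (2,0)@(5, 1): e=[0,60,0] → #  [on edge]
    (3,0)@(7, 1): e=[-6,44,22] → ·
    (2,1)@(5, 3): e=[18,68,-26] → ·
    (4,1)@(9, 3): e=[6,36,18] → #
    (5,1)@(11, 3): e=[0,20,40] → #  [on edge]
    (6,1)@(13, 3): e=[-6,4,62] → ·
    (4,2)@(9, 5): e=[24,44,-8] → ·
    (5,2)@(11, 5): e=[18,28,14] → #
    (6,2)@(13, 5): e=[12,12,36] → #
    (7,2)@(15, 5): e=[6,-4,58] → ·
    (8,2)@(17, 5): e=[0,-20,80] → ·  [on edge]
    (5,3)@(11, 7): e=[36,36,-12] → ·
  covered (9 px):
    · · # · · · · · · ·
    · · · · # # · · · ·
    · · · · · # # · · ·
    · · · · · · # # · ·
    · · · · · · · # · ·
    · · · · · · · · # ·

Answer: "outside"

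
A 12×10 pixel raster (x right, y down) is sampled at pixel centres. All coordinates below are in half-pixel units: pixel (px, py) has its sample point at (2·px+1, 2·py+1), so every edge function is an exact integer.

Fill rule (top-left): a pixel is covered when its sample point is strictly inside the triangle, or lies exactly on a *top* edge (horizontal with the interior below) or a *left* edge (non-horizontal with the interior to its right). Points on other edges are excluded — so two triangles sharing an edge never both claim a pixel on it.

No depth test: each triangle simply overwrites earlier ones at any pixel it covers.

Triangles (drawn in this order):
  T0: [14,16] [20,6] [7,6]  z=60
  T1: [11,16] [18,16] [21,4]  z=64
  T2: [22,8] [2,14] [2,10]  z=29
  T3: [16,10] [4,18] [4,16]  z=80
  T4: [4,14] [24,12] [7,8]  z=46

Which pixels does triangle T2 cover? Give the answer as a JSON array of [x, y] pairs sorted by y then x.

T0:
  2·area = 130  (B↔C swapped to make it positive)
  edge (14, 16)→(7, 6): d=(-7,-10) top-left  bias=+0
  edge (7, 6)→(20, 6): d=(13,0) top-left  bias=+0
  edge (20, 6)→(14, 16): d=(-6,10) right/bottom  bias=-1
    (11,0)@(23, 1): e=[195,-65,0] → .  [on edge]
    (4,3)@(9, 7): e=[13,13,104] → X
    (5,3)@(11, 7): e=[33,13,84] → X
    (6,3)@(13, 7): e=[53,13,64] → X
    (7,3)@(15, 7): e=[73,13,44] → X
    (8,3)@(17, 7): e=[93,13,24] → X
    (9,3)@(19, 7): e=[113,13,4] → X
    (10,3)@(21, 7): e=[133,13,-16] → .
    (4,4)@(9, 9): e=[-1,39,92] → .
    (5,4)@(11, 9): e=[19,39,72] → X
    (9,4)@(19, 9): e=[99,39,-8] → .
    (5,5)@(11, 11): e=[5,65,60] → X
    (8,5)@(17, 11): e=[65,65,0] → .  [on edge]
  covered (15 px):
    . . . . . . . . . . . .
    . . . . . . . . . . . .
    . . . . . . . . . . . .
    . . . . X X X X X X . .
    . . . . . X X X X . . .
    . . . . . X X X . . . .
    . . . . . . X X . . . .
    . . . . . . . . . . . .
    . . . . . . . . . . . .
    . . . . . . . . . . . .
T1:
  2·area = 84  (B↔C swapped to make it positive)
  edge (11, 16)→(21, 4): d=(10,-12) top-left  bias=+0
  edge (21, 4)→(18, 16): d=(-3,12) right/bottom  bias=-1
  edge (18, 16)→(11, 16): d=(-7,0) right/bottom  bias=-1
    (9,3)@(19, 7): e=[6,15,63] → X
    (10,3)@(21, 7): e=[30,-9,63] → .
    (8,4)@(17, 9): e=[2,33,49] → X
    (10,4)@(21, 9): e=[50,-15,49] → .
    (8,5)@(17, 11): e=[22,27,35] → X
    (10,5)@(21, 11): e=[70,-21,35] → .
    (7,6)@(15, 13): e=[18,45,21] → X
    (9,6)@(19, 13): e=[66,-3,21] → .
    (6,7)@(13, 15): e=[14,63,7] → X
    (9,7)@(19, 15): e=[86,-9,7] → .
    (6,8)@(13, 17): e=[34,57,-7] → .
    (7,8)@(15, 17): e=[58,33,-7] → .
  covered (10 px):
    . . . . . . . . . . . .
    . . . . . . . . . . . .
    . . . . . . . . . . . .
    . . . . . . . . . X . .
    . . . . . . . . X X . .
    . . . . . . . . X X . .
    . . . . . . . X X . . .
    . . . . . . X X X . . .
    . . . . . . . . . . . .
    . . . . . . . . . . . .
T2:
  2·area = 80
  edge (22, 8)→(2, 14): d=(-20,6) right/bottom  bias=-1
  edge (2, 14)→(2, 10): d=(0,-4) top-left  bias=+0
  edge (2, 10)→(22, 8): d=(20,-2) top-left  bias=+0
    (6,4)@(13, 9): e=[34,44,2] → X
    (7,4)@(15, 9): e=[22,52,6] → X
    (8,4)@(17, 9): e=[10,60,10] → X
    (9,4)@(19, 9): e=[-2,68,14] → .
    (1,5)@(3, 11): e=[54,4,22] → X
    (2,5)@(5, 11): e=[42,12,26] → X
    (3,5)@(7, 11): e=[30,20,30] → X
    (4,5)@(9, 11): e=[18,28,34] → X
    (5,5)@(11, 11): e=[6,36,38] → X
    (6,5)@(13, 11): e=[-6,44,42] → .
    (7,5)@(15, 11): e=[-18,52,46] → .
    (8,5)@(17, 11): e=[-30,60,50] → .
  covered (10 px):
    . . . . . . . . . . . .
    . . . . . . . . . . . .
    . . . . . . . . . . . .
    . . . . . . . . . . . .
    . . . . . . X X X . . .
    . X X X X X . . . . . .
    . X X . . . . . . . . .
    . . . . . . . . . . . .
    . . . . . . . . . . . .
    . . . . . . . . . . . .
T3:
  2·area = 24
  edge (16, 10)→(4, 18): d=(-12,8) right/bottom  bias=-1
  edge (4, 18)→(4, 16): d=(0,-2) top-left  bias=+0
  edge (4, 16)→(16, 10): d=(12,-6) top-left  bias=+0
    (5,6)@(11, 13): e=[4,14,6] → X
    (6,6)@(13, 13): e=[-12,18,18] → .
    (3,7)@(7, 15): e=[12,6,6] → X
    (4,7)@(9, 15): e=[-4,10,18] → .
    (5,7)@(11, 15): e=[-20,14,30] → .
    (2,8)@(5, 17): e=[4,2,18] → X
    (3,8)@(7, 17): e=[-12,6,30] → .
    (2,9)@(5, 19): e=[-20,2,42] → .
  covered (3 px):
    . . . . . . . . . . . .
    . . . . . . . . . . . .
    . . . . . . . . . . . .
    . . . . . . . . . . . .
    . . . . . . . . . . . .
    . . . . . . . . . . . .
    . . . . . X . . . . . .
    . . . X . . . . . . . .
    . . X . . . . . . . . .
    . . . . . . . . . . . .
T4:
  2·area = 114  (B↔C swapped to make it positive)
  edge (4, 14)→(7, 8): d=(3,-6) top-left  bias=+0
  edge (7, 8)→(24, 12): d=(17,4) right/bottom  bias=-1
  edge (24, 12)→(4, 14): d=(-20,2) right/bottom  bias=-1
    (3,4)@(7, 9): e=[3,17,94] → X
    (4,4)@(9, 9): e=[15,9,90] → X
    (5,4)@(11, 9): e=[27,1,86] → X
    (6,4)@(13, 9): e=[39,-7,82] → .
    (3,5)@(7, 11): e=[9,51,54] → X
    (6,5)@(13, 11): e=[45,27,42] → X
    (7,5)@(15, 11): e=[57,19,38] → X
    (8,5)@(17, 11): e=[69,11,34] → X
    (9,5)@(19, 11): e=[81,3,30] → X
    (10,5)@(21, 11): e=[93,-5,26] → .
    (2,6)@(5, 13): e=[3,93,18] → X
    (7,6)@(15, 13): e=[63,53,-2] → .
  covered (15 px):
    . . . . . . . . . . . .
    . . . . . . . . . . . .
    . . . . . . . . . . . .
    . . . . . . . . . . . .
    . . . X X X . . . . . .
    . . . X X X X X X X . .
    . . X X X X X . . . . .
    . . . . . . . . . . . .
    . . . . . . . . . . . .
    . . . . . . . . . . . .

Final: [[6,4],[7,4],[8,4],[1,5],[2,5],[3,5],[4,5],[5,5],[1,6],[2,6]]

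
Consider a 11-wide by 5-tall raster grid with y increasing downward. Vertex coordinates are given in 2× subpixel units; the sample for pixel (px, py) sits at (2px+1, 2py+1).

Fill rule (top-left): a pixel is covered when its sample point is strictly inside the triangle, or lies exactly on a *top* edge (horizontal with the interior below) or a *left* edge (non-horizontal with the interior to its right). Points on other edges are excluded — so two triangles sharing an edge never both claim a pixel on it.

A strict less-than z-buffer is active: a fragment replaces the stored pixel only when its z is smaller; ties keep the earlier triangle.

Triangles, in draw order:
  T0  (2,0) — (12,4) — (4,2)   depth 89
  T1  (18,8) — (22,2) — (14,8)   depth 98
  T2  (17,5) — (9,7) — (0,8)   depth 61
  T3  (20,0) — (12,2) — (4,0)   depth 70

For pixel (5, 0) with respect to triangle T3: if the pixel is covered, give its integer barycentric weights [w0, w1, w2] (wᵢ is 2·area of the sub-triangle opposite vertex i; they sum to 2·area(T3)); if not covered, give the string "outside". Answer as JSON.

T0:
  2·area = 12
  edge (2, 0)→(12, 4): d=(10,4) right/bottom  bias=-1
  edge (12, 4)→(4, 2): d=(-8,-2) top-left  bias=+0
  edge (4, 2)→(2, 0): d=(-2,-2) top-left  bias=+0
    (1,0)@(3, 1): e=[6,6,0] → █  [on edge]
    (2,0)@(5, 1): e=[-2,10,4] → ·
    (1,1)@(3, 3): e=[26,-10,-4] → ·
    (2,1)@(5, 3): e=[18,-6,0] → ·  [on edge]
    (4,1)@(9, 3): e=[2,2,8] → █
    (5,1)@(11, 3): e=[-6,6,12] → ·
    (3,2)@(7, 5): e=[30,-18,0] → ·  [on edge]
    (4,2)@(9, 5): e=[22,-14,4] → ·
    (4,3)@(9, 7): e=[42,-30,0] → ·  [on edge]
    (5,4)@(11, 9): e=[54,-42,0] → ·  [on edge]
  covered (2 px):
    · █ · · · · · · · · ·
    · · · · █ · · · · · ·
    · · · · · · · · · · ·
    · · · · · · · · · · ·
    · · · · · · · · · · ·
T1:
  2·area = 24  (B↔C swapped to make it positive)
  edge (18, 8)→(14, 8): d=(-4,0) right/bottom  bias=-1
  edge (14, 8)→(22, 2): d=(8,-6) top-left  bias=+0
  edge (22, 2)→(18, 8): d=(-4,6) right/bottom  bias=-1
    (10,1)@(21, 3): e=[20,2,2] → █
    (9,2)@(19, 5): e=[12,6,6] → █
    (10,2)@(21, 5): e=[12,18,-6] → ·
    (8,3)@(17, 7): e=[4,10,10] → █
    (9,3)@(19, 7): e=[4,22,-2] → ·
    (8,4)@(17, 9): e=[-4,26,2] → ·
  covered (3 px):
    · · · · · · · · · · ·
    · · · · · · · · · · █
    · · · · · · · · · █ ·
    · · · · · · · · █ · ·
    · · · · · · · · · · ·
T2:
  2·area = 10
  edge (17, 5)→(9, 7): d=(-8,2) right/bottom  bias=-1
  edge (9, 7)→(0, 8): d=(-9,1) right/bottom  bias=-1
  edge (0, 8)→(17, 5): d=(17,-3) top-left  bias=+0
    (8,2)@(17, 5): e=[0,10,0] → ·  [on edge]
    (3,3)@(7, 7): e=[4,2,4] → █
    (4,3)@(9, 7): e=[0,0,10] → ·  [on edge]
    (0,4)@(1, 9): e=[0,-10,20] → ·  [on edge]
    (3,4)@(7, 9): e=[-12,-16,38] → ·
  covered (1 px):
    · · · · · · · · · · ·
    · · · · · · · · · · ·
    · · · · · · · · · · ·
    · · · █ · · · · · · ·
    · · · · · · · · · · ·
T3:
  2·area = 32
  edge (20, 0)→(12, 2): d=(-8,2) right/bottom  bias=-1
  edge (12, 2)→(4, 0): d=(-8,-2) top-left  bias=+0
  edge (4, 0)→(20, 0): d=(16,0) top-left  bias=+0
    (4,0)@(9, 1): e=[14,2,16] → █
    (5,0)@(11, 1): e=[10,6,16] → █
    (6,0)@(13, 1): e=[6,10,16] → █
    (7,0)@(15, 1): e=[2,14,16] → █
    (8,0)@(17, 1): e=[-2,18,16] → ·
    (4,1)@(9, 3): e=[-2,-14,48] → ·
    (5,1)@(11, 3): e=[-6,-10,48] → ·
    (6,1)@(13, 3): e=[-10,-6,48] → ·
    (7,1)@(15, 3): e=[-14,-2,48] → ·
  covered (4 px):
    · · · · █ █ █ █ · · ·
    · · · · · · · · · · ·
    · · · · · · · · · · ·
    · · · · · · · · · · ·
    · · · · · · · · · · ·

Final: [6,16,10]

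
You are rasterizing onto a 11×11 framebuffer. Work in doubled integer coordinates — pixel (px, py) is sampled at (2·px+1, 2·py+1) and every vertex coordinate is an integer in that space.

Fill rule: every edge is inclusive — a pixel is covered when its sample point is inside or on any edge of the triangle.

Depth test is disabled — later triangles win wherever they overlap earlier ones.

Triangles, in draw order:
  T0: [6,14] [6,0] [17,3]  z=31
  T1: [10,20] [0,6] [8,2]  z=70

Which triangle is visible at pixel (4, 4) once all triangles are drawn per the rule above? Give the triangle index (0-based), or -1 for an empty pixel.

T0:
  2·area = 154
  edge (6, 14)→(6, 0): d=(0,-14) inclusive
  edge (6, 0)→(17, 3): d=(11,3) inclusive
  edge (17, 3)→(6, 14): d=(-11,11) inclusive
    (3,0)@(7, 1): e=[14,8,132] → #
    (4,0)@(9, 1): e=[42,2,110] → #
    (5,0)@(11, 1): e=[70,-4,88] → ·
    (9,0)@(19, 1): e=[182,-28,0] → ·  [on edge]
    (3,1)@(7, 3): e=[14,30,110] → #
    (5,1)@(11, 3): e=[70,18,66] → #
    (6,1)@(13, 3): e=[98,12,44] → #
    (7,1)@(15, 3): e=[126,6,22] → #
    (8,1)@(17, 3): e=[154,0,0] → #  [on edge]
    (9,1)@(19, 3): e=[182,-6,-22] → ·
    (3,2)@(7, 5): e=[14,52,88] → #
    (7,2)@(15, 5): e=[126,28,0] → #  [on edge]
    (6,3)@(13, 7): e=[98,56,0] → #  [on edge]
    (5,4)@(11, 9): e=[70,84,0] → #  [on edge]
    (4,5)@(9, 11): e=[42,112,0] → #  [on edge]
    (3,6)@(7, 13): e=[14,140,0] → #  [on edge]
    (2,7)@(5, 15): e=[-14,168,0] → ·  [on edge]
    (1,8)@(3, 17): e=[-42,196,0] → ·  [on edge]
    (0,9)@(1, 19): e=[-70,224,0] → ·  [on edge]
  covered (23 px):
    · · · # # · · · · · ·
    · · · # # # # # # · ·
    · · · # # # # # · · ·
    · · · # # # # · · · ·
    · · · # # # · · · · ·
    · · · # # · · · · · ·
    · · · # · · · · · · ·
    · · · · · · · · · · ·
    · · · · · · · · · · ·
    · · · · · · · · · · ·
    · · · · · · · · · · ·
T1:
  2·area = 152
  edge (10, 20)→(0, 6): d=(-10,-14) inclusive
  edge (0, 6)→(8, 2): d=(8,-4) inclusive
  edge (8, 2)→(10, 20): d=(2,18) inclusive
    (3,1)@(7, 3): e=[128,4,20] → #
    (4,1)@(9, 3): e=[156,12,-16] → ·
    (1,2)@(3, 5): e=[52,4,96] → #
    (2,2)@(5, 5): e=[80,12,60] → #
    (4,2)@(9, 5): e=[136,28,-12] → ·
    (0,3)@(1, 7): e=[4,12,136] → #
    (4,3)@(9, 7): e=[116,44,-8] → ·
    (0,4)@(1, 9): e=[-16,28,140] → ·
    (1,4)@(3, 9): e=[12,36,104] → #
    (4,4)@(9, 9): e=[96,60,-4] → ·
    (1,5)@(3, 11): e=[-8,52,108] → ·
    (2,5)@(5, 11): e=[20,60,72] → #
    (4,5)@(9, 11): e=[76,76,0] → #  [on edge]
    (2,6)@(5, 13): e=[0,76,76] → #  [on edge]
  covered (20 px):
    · · · · · · · · · · ·
    · · · # · · · · · · ·
    · # # # · · · · · · ·
    # # # # · · · · · · ·
    · # # # · · · · · · ·
    · · # # # · · · · · ·
    · · # # # · · · · · ·
    · · · # # · · · · · ·
    · · · · # · · · · · ·
    · · · · · · · · · · ·
    · · · · · · · · · · ·

Z-buffer (winner per pixel, '.' = empty):
  . . . 0 0 . . . . . .
  . . . 1 0 0 0 0 0 . .
  . 1 1 1 0 0 0 0 . . .
  1 1 1 1 0 0 0 . . . .
  . 1 1 1 0 0 . . . . .
  . . 1 1 1 . . . . . .
  . . 1 1 1 . . . . . .
  . . . 1 1 . . . . . .
  . . . . 1 . . . . . .
  . . . . . . . . . . .
  . . . . . . . . . . .

Answer: 0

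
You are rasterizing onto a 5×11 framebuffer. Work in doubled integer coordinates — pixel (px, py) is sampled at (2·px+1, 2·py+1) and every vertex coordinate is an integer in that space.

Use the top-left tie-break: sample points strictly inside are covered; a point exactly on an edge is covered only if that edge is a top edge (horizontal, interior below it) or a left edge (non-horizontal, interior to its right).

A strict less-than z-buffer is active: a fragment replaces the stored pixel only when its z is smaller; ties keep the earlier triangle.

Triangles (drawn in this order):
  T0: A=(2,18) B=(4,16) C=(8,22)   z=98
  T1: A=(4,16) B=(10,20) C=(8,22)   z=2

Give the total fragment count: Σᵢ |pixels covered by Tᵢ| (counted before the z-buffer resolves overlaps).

T0:
  2·area = 20
  edge (2, 18)→(4, 16): d=(2,-2) top-left  bias=+0
  edge (4, 16)→(8, 22): d=(4,6) right/bottom  bias=-1
  edge (8, 22)→(2, 18): d=(-6,-4) top-left  bias=+0
    (4,5)@(9, 11): e=[0,-50,70] → .  [on edge]
    (3,6)@(7, 13): e=[0,-30,50] → .  [on edge]
    (2,7)@(5, 15): e=[0,-10,30] → .  [on edge]
    (1,8)@(3, 17): e=[0,10,10] → X  [on edge]
    (2,8)@(5, 17): e=[4,-2,18] → .
    (0,9)@(1, 19): e=[0,30,-10] → .  [on edge]
    (1,9)@(3, 19): e=[4,18,-2] → .
    (2,9)@(5, 19): e=[8,6,6] → X
    (3,9)@(7, 19): e=[12,-6,14] → .
    (2,10)@(5, 21): e=[12,14,-6] → .
    (3,10)@(7, 21): e=[16,2,2] → X
    (4,10)@(9, 21): e=[20,-10,10] → .
  covered (3 px):
    . . . . .
    . . . . .
    . . . . .
    . . . . .
    . . . . .
    . . . . .
    . . . . .
    . . . . .
    . X . . .
    . . X . .
    . . . X .
T1:
  2·area = 20
  edge (4, 16)→(10, 20): d=(6,4) right/bottom  bias=-1
  edge (10, 20)→(8, 22): d=(-2,2) right/bottom  bias=-1
  edge (8, 22)→(4, 16): d=(-4,-6) top-left  bias=+0
    (2,8)@(5, 17): e=[2,16,2] → X
    (3,8)@(7, 17): e=[-6,12,14] → .
    (2,9)@(5, 19): e=[14,12,-6] → .
    (3,9)@(7, 19): e=[6,8,6] → X
    (4,9)@(9, 19): e=[-2,4,18] → .
    (3,10)@(7, 21): e=[18,4,-2] → .
    (4,10)@(9, 21): e=[10,0,10] → .  [on edge]
  covered (2 px):
    . . . . .
    . . . . .
    . . . . .
    . . . . .
    . . . . .
    . . . . .
    . . . . .
    . . . . .
    . . X . .
    . . . X .
    . . . . .

Final: 5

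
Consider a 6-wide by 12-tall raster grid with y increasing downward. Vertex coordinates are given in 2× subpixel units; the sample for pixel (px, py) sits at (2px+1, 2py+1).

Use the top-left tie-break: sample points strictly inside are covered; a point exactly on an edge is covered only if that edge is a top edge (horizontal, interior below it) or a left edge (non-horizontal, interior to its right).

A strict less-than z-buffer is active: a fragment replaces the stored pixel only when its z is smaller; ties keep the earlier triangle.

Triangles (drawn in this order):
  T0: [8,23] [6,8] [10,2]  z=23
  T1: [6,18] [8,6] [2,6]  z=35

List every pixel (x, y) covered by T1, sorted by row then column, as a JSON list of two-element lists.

T0:
  2·area = 72
  edge (8, 23)→(6, 8): d=(-2,-15) top-left  bias=+0
  edge (6, 8)→(10, 2): d=(4,-6) top-left  bias=+0
  edge (10, 2)→(8, 23): d=(-2,21) right/bottom  bias=-1
    (4,2)@(9, 5): e=[51,6,15] → #
    (5,2)@(11, 5): e=[81,18,-27] → ·
    (3,3)@(7, 7): e=[17,2,53] → #
    (5,3)@(11, 7): e=[77,26,-31] → ·
    (3,4)@(7, 9): e=[13,10,49] → #
    (5,4)@(11, 9): e=[73,34,-35] → ·
    (3,5)@(7, 11): e=[9,18,45] → #
    (5,5)@(11, 11): e=[69,42,-39] → ·
    (3,6)@(7, 13): e=[5,26,41] → #
    (4,6)@(9, 13): e=[35,38,-1] → ·
    (3,7)@(7, 15): e=[1,34,37] → #
    (4,7)@(9, 15): e=[31,46,-5] → ·
  covered (9 px):
    · · · · · ·
    · · · · · ·
    · · · · # ·
    · · · # # ·
    · · · # # ·
    · · · # # ·
    · · · # · ·
    · · · # · ·
    · · · · · ·
    · · · · · ·
    · · · · · ·
    · · · · · ·
T1:
  2·area = 72  (B↔C swapped to make it positive)
  edge (6, 18)→(2, 6): d=(-4,-12) top-left  bias=+0
  edge (2, 6)→(8, 6): d=(6,0) top-left  bias=+0
  edge (8, 6)→(6, 18): d=(-2,12) right/bottom  bias=-1
    (0,1)@(1, 3): e=[0,-18,90] → ·  [on edge]
    (1,3)@(3, 7): e=[8,6,58] → #
    (2,3)@(5, 7): e=[32,6,34] → #
    (3,3)@(7, 7): e=[56,6,10] → #
    (4,3)@(9, 7): e=[80,6,-14] → ·
    (1,4)@(3, 9): e=[0,18,54] → #  [on edge]
    (4,4)@(9, 9): e=[72,18,-18] → ·
    (1,5)@(3, 11): e=[-8,30,50] → ·
    (2,5)@(5, 11): e=[16,30,26] → #
    (4,5)@(9, 11): e=[64,30,-22] → ·
    (2,6)@(5, 13): e=[8,42,22] → #
    (3,6)@(7, 13): e=[32,42,-2] → ·
    (2,7)@(5, 15): e=[0,54,18] → #  [on edge]
    (3,10)@(7, 21): e=[0,90,-18] → ·  [on edge]
  covered (10 px):
    · · · · · ·
    · · · · · ·
    · · · · · ·
    · # # # · ·
    · # # # · ·
    · · # # · ·
    · · # · · ·
    · · # · · ·
    · · · · · ·
    · · · · · ·
    · · · · · ·
    · · · · · ·

Result: [[1,3],[2,3],[3,3],[1,4],[2,4],[3,4],[2,5],[3,5],[2,6],[2,7]]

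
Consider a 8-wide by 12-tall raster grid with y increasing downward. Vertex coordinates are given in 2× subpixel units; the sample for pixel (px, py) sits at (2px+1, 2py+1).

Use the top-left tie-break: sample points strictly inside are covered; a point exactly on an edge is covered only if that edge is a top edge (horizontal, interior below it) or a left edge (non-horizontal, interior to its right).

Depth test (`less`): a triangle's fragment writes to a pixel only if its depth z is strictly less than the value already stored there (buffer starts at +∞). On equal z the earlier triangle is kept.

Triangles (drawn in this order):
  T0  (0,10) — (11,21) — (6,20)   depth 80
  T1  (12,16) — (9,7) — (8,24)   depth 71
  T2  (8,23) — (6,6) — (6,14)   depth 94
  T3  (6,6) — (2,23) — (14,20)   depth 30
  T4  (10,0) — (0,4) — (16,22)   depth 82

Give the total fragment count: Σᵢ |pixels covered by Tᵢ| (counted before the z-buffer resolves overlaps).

T0:
  2·area = 44
  edge (0, 10)→(11, 21): d=(11,11) right/bottom  bias=-1
  edge (11, 21)→(6, 20): d=(-5,-1) top-left  bias=+0
  edge (6, 20)→(0, 10): d=(-6,-10) top-left  bias=+0
    (0,5)@(1, 11): e=[0,40,4] → .  [on edge]
    (1,6)@(3, 13): e=[0,32,12] → .  [on edge]
    (1,7)@(3, 15): e=[22,22,0] → X  [on edge]
    (2,7)@(5, 15): e=[0,24,20] → .  [on edge]
    (1,8)@(3, 17): e=[44,12,-12] → .
    (2,8)@(5, 17): e=[22,14,8] → X
    (3,8)@(7, 17): e=[0,16,28] → .  [on edge]
    (0,9)@(1, 19): e=[88,0,-44] → .  [on edge]
    (2,9)@(5, 19): e=[44,4,-4] → .
    (3,9)@(7, 19): e=[22,6,16] → X
    (4,9)@(9, 19): e=[0,8,36] → .  [on edge]
    (3,10)@(7, 21): e=[44,-4,4] → .
    (5,10)@(11, 21): e=[0,0,44] → .  [on edge]
    (6,11)@(13, 23): e=[0,-8,52] → .  [on edge]
  covered (3 px):
    . . . . . . . .
    . . . . . . . .
    . . . . . . . .
    . . . . . . . .
    . . . . . . . .
    . . . . . . . .
    . . . . . . . .
    . X . . . . . .
    . . X . . . . .
    . . . X . . . .
    . . . . . . . .
    . . . . . . . .
T1:
  2·area = 60  (B↔C swapped to make it positive)
  edge (12, 16)→(8, 24): d=(-4,8) right/bottom  bias=-1
  edge (8, 24)→(9, 7): d=(1,-17) top-left  bias=+0
  edge (9, 7)→(12, 16): d=(3,9) right/bottom  bias=-1
    (3,0)@(7, 1): e=[100,-40,0] → .  [on edge]
    (4,3)@(9, 7): e=[60,0,0] → .  [on edge]
    (4,4)@(9, 9): e=[52,2,6] → X
    (5,4)@(11, 9): e=[36,36,-12] → .
    (4,5)@(9, 11): e=[44,4,12] → X
    (5,5)@(11, 11): e=[28,38,-6] → .
    (4,6)@(9, 13): e=[36,6,18] → X
    (5,6)@(11, 13): e=[20,40,0] → .  [on edge]
    (4,7)@(9, 15): e=[28,8,24] → X
    (5,7)@(11, 15): e=[12,42,6] → X
    (6,7)@(13, 15): e=[-4,76,-12] → .
    (4,8)@(9, 17): e=[20,10,30] → X
    (6,9)@(13, 19): e=[-20,80,0] → .  [on edge]
  covered (9 px):
    . . . . . . . .
    . . . . . . . .
    . . . . . . . .
    . . . . . . . .
    . . . . X . . .
    . . . . X . . .
    . . . . X . . .
    . . . . X X . .
    . . . . X X . .
    . . . . X . . .
    . . . . X . . .
    . . . . . . . .
T2:
  2·area = 16  (B↔C swapped to make it positive)
  edge (8, 23)→(6, 14): d=(-2,-9) top-left  bias=+0
  edge (6, 14)→(6, 6): d=(0,-8) top-left  bias=+0
  edge (6, 6)→(8, 23): d=(2,17) right/bottom  bias=-1
    (3,7)@(7, 15): e=[7,8,1] → X
    (4,7)@(9, 15): e=[25,24,-33] → .
    (3,8)@(7, 17): e=[3,8,5] → X
    (4,8)@(9, 17): e=[21,24,-29] → .
    (3,9)@(7, 19): e=[-1,8,9] → .
  covered (2 px):
    . . . . . . . .
    . . . . . . . .
    . . . . . . . .
    . . . . . . . .
    . . . . . . . .
    . . . . . . . .
    . . . . . . . .
    . . . X . . . .
    . . . X . . . .
    . . . . . . . .
    . . . . . . . .
    . . . . . . . .
T3:
  2·area = 192  (B↔C swapped to make it positive)
  edge (6, 6)→(14, 20): d=(8,14) right/bottom  bias=-1
  edge (14, 20)→(2, 23): d=(-12,3) right/bottom  bias=-1
  edge (2, 23)→(6, 6): d=(4,-17) top-left  bias=+0
    (3,4)@(7, 9): e=[10,153,29] → X
    (4,4)@(9, 9): e=[-18,147,63] → .
    (2,5)@(5, 11): e=[54,135,3] → X
    (4,5)@(9, 11): e=[-2,123,71] → .
    (2,6)@(5, 13): e=[70,111,11] → X
    (4,6)@(9, 13): e=[14,99,79] → X
    (5,6)@(11, 13): e=[-14,93,113] → .
    (2,7)@(5, 15): e=[86,87,19] → X
    (5,7)@(11, 15): e=[2,69,121] → X
    (6,7)@(13, 15): e=[-26,63,155] → .
    (2,8)@(5, 17): e=[102,63,27] → X
    (6,8)@(13, 17): e=[-10,39,163] → .
  covered (24 px):
    . . . . . . . .
    . . . . . . . .
    . . . . . . . .
    . . . . . . . .
    . . . X . . . .
    . . X X . . . .
    . . X X X . . .
    . . X X X X . .
    . . X X X X . .
    . X X X X X X .
    . X X X X . . .
    . . . . . . . .
T4:
  2·area = 244  (B↔C swapped to make it positive)
  edge (10, 0)→(16, 22): d=(6,22) right/bottom  bias=-1
  edge (16, 22)→(0, 4): d=(-16,-18) top-left  bias=+0
  edge (0, 4)→(10, 0): d=(10,-4) top-left  bias=+0
    (4,0)@(9, 1): e=[28,210,6] → X
    (5,0)@(11, 1): e=[-16,246,14] → .
    (1,1)@(3, 3): e=[172,70,2] → X
    (2,1)@(5, 3): e=[128,106,10] → X
    (3,1)@(7, 3): e=[84,142,18] → X
    (5,1)@(11, 3): e=[-4,214,34] → .
    (0,2)@(1, 5): e=[228,2,14] → X
    (5,2)@(11, 5): e=[8,182,54] → X
    (6,2)@(13, 5): e=[-36,218,62] → .
    (0,3)@(1, 7): e=[240,-30,34] → .
    (1,3)@(3, 7): e=[196,6,42] → X
    (6,3)@(13, 7): e=[-24,186,82] → .
    (6,5)@(13, 11): e=[0,122,122] → .  [on edge]
  covered (30 px):
    . . . . X . . .
    . X X X X . . .
    X X X X X X . .
    . X X X X X . .
    . . X X X X . .
    . . . X X X . .
    . . . . X X X .
    . . . . . X X .
    . . . . . . X .
    . . . . . . . X
    . . . . . . . .
    . . . . . . . .

Answer: 68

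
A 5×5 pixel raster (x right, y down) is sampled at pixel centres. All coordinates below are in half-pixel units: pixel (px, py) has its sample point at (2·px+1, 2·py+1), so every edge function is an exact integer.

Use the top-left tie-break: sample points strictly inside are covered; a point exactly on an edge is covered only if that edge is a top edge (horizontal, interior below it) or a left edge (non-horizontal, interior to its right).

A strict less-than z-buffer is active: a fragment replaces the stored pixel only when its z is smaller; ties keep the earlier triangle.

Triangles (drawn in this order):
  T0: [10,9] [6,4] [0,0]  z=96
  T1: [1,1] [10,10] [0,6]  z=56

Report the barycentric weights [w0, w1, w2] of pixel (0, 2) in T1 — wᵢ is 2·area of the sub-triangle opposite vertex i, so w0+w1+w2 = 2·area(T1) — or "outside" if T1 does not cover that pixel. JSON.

T0:
  2·area = 14  (B↔C swapped to make it positive)
  edge (10, 9)→(0, 0): d=(-10,-9) top-left  bias=+0
  edge (0, 0)→(6, 4): d=(6,4) right/bottom  bias=-1
  edge (6, 4)→(10, 9): d=(4,5) right/bottom  bias=-1
  covered (0 px):
    · · · · ·
    · · · · ·
    · · · · ·
    · · · · ·
    · · · · ·
T1:
  2·area = 54
  edge (1, 1)→(10, 10): d=(9,9) right/bottom  bias=-1
  edge (10, 10)→(0, 6): d=(-10,-4) top-left  bias=+0
  edge (0, 6)→(1, 1): d=(1,-5) top-left  bias=+0
    (0,0)@(1, 1): e=[0,54,0] → ·  [on edge]
    (0,1)@(1, 3): e=[18,34,2] → █
    (1,1)@(3, 3): e=[0,42,12] → ·  [on edge]
    (0,2)@(1, 5): e=[36,14,4] → █
    (1,2)@(3, 5): e=[18,22,14] → █
    (2,2)@(5, 5): e=[0,30,24] → ·  [on edge]
    (0,3)@(1, 7): e=[54,-6,6] → ·
    (1,3)@(3, 7): e=[36,2,16] → █
    (2,3)@(5, 7): e=[18,10,26] → █
    (3,3)@(7, 7): e=[0,18,36] → ·  [on edge]
    (1,4)@(3, 9): e=[54,-18,18] → ·
    (2,4)@(5, 9): e=[36,-10,28] → ·
    (4,4)@(9, 9): e=[0,6,48] → ·  [on edge]
  covered (5 px):
    · · · · ·
    █ · · · ·
    █ █ · · ·
    · █ █ · ·
    · · · · ·

Answer: [14,4,36]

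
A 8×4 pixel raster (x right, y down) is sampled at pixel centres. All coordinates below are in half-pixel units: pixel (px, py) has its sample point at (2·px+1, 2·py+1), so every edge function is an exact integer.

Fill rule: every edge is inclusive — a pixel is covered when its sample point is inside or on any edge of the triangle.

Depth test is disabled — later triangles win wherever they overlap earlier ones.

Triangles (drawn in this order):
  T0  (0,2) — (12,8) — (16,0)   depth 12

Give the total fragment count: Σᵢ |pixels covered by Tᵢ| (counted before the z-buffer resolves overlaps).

T0:
  2·area = 120  (B↔C swapped to make it positive)
  edge (0, 2)→(16, 0): d=(16,-2) inclusive
  edge (16, 0)→(12, 8): d=(-4,8) inclusive
  edge (12, 8)→(0, 2): d=(-12,-6) inclusive
    (4,0)@(9, 1): e=[2,52,66] → X
    (5,0)@(11, 1): e=[6,36,78] → X
    (6,0)@(13, 1): e=[10,20,90] → X
    (7,0)@(15, 1): e=[14,4,102] → X
    (1,1)@(3, 3): e=[22,92,6] → X
    (2,1)@(5, 3): e=[26,76,18] → X
    (3,1)@(7, 3): e=[30,60,30] → X
    (7,1)@(15, 3): e=[46,-4,78] → .
    (1,2)@(3, 5): e=[54,84,-18] → .
    (2,2)@(5, 5): e=[58,68,-6] → .
    (3,2)@(7, 5): e=[62,52,6] → X
    (7,2)@(15, 5): e=[78,-12,54] → .
  covered (15 px):
    . . . . X X X X
    . X X X X X X .
    . . . X X X X .
    . . . . . X . .

Answer: 15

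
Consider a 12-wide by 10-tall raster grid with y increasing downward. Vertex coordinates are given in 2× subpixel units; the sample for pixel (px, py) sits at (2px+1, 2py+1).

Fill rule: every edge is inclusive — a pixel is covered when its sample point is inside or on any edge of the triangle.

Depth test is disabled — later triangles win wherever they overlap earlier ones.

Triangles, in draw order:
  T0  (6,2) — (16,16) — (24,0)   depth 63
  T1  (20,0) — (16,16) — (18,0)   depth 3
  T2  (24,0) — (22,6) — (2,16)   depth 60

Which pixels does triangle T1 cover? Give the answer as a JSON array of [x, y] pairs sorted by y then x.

T0:
  2·area = 272  (B↔C swapped to make it positive)
  edge (6, 2)→(24, 0): d=(18,-2) inclusive
  edge (24, 0)→(16, 16): d=(-8,16) inclusive
  edge (16, 16)→(6, 2): d=(-10,-14) inclusive
    (7,0)@(15, 1): e=[0,136,136] → #  [on edge]
    (8,0)@(17, 1): e=[4,104,164] → #
    (9,0)@(19, 1): e=[8,72,192] → #
    (10,0)@(21, 1): e=[12,40,220] → #
    (11,0)@(23, 1): e=[16,8,248] → #
    (3,1)@(7, 3): e=[20,248,4] → #
    (4,1)@(9, 3): e=[24,216,32] → #
    (5,1)@(11, 3): e=[28,184,60] → #
    (6,1)@(13, 3): e=[32,152,88] → #
    (11,1)@(23, 3): e=[52,-8,228] → ·
    (3,2)@(7, 5): e=[56,232,-16] → ·
    (4,2)@(9, 5): e=[60,200,12] → #
    (5,4)@(11, 9): e=[136,136,0] → #  [on edge]
  covered (35 px):
    · · · · · · · # # # # #
    · · · # # # # # # # # ·
    · · · · # # # # # # # ·
    · · · · · # # # # # · ·
    · · · · · # # # # # · ·
    · · · · · · # # # · · ·
    · · · · · · · # # · · ·
    · · · · · · · · · · · ·
    · · · · · · · · · · · ·
    · · · · · · · · · · · ·
T1:
  2·area = 32
  edge (20, 0)→(16, 16): d=(-4,16) inclusive
  edge (16, 16)→(18, 0): d=(2,-16) inclusive
  edge (18, 0)→(20, 0): d=(2,0) inclusive
    (9,0)@(19, 1): e=[12,18,2] → #
    (10,0)@(21, 1): e=[-20,50,2] → ·
    (9,1)@(19, 3): e=[4,22,6] → #
    (10,1)@(21, 3): e=[-28,54,6] → ·
    (9,2)@(19, 5): e=[-4,26,10] → ·
    (8,4)@(17, 9): e=[12,2,18] → #
    (9,4)@(19, 9): e=[-20,34,18] → ·
    (8,5)@(17, 11): e=[4,6,22] → #
    (9,5)@(19, 11): e=[-28,38,22] → ·
    (8,6)@(17, 13): e=[-4,10,26] → ·
  covered (4 px):
    · · · · · · · · · # · ·
    · · · · · · · · · # · ·
    · · · · · · · · · · · ·
    · · · · · · · · · · · ·
    · · · · · · · · # · · ·
    · · · · · · · · # · · ·
    · · · · · · · · · · · ·
    · · · · · · · · · · · ·
    · · · · · · · · · · · ·
    · · · · · · · · · · · ·
T2:
  2·area = 100
  edge (24, 0)→(22, 6): d=(-2,6) inclusive
  edge (22, 6)→(2, 16): d=(-20,10) inclusive
  edge (2, 16)→(24, 0): d=(22,-16) inclusive
    (11,0)@(23, 1): e=[4,90,6] → #
    (10,1)@(21, 3): e=[12,70,18] → #
    (11,1)@(23, 3): e=[0,50,50] → #  [on edge]
    (9,2)@(19, 5): e=[20,50,30] → #
    (11,2)@(23, 5): e=[-4,10,94] → ·
    (7,3)@(15, 7): e=[40,50,10] → #
    (8,3)@(17, 7): e=[28,30,42] → #
    (10,3)@(21, 7): e=[4,-10,106] → ·
    (6,4)@(13, 9): e=[48,30,22] → #
    (8,4)@(17, 9): e=[24,-10,86] → ·
    (9,4)@(19, 9): e=[12,-30,118] → ·
    (10,4)@(21, 9): e=[0,-50,150] → ·  [on edge]
    (9,7)@(19, 15): e=[0,-150,250] → ·  [on edge]
  covered (13 px):
    · · · · · · · · · · · #
    · · · · · · · · · · # #
    · · · · · · · · · # # ·
    · · · · · · · # # # · ·
    · · · · · · # # · · · ·
    · · · · # # · · · · · ·
    · · · # · · · · · · · ·
    · · · · · · · · · · · ·
    · · · · · · · · · · · ·
    · · · · · · · · · · · ·

Result: [[9,0],[9,1],[8,4],[8,5]]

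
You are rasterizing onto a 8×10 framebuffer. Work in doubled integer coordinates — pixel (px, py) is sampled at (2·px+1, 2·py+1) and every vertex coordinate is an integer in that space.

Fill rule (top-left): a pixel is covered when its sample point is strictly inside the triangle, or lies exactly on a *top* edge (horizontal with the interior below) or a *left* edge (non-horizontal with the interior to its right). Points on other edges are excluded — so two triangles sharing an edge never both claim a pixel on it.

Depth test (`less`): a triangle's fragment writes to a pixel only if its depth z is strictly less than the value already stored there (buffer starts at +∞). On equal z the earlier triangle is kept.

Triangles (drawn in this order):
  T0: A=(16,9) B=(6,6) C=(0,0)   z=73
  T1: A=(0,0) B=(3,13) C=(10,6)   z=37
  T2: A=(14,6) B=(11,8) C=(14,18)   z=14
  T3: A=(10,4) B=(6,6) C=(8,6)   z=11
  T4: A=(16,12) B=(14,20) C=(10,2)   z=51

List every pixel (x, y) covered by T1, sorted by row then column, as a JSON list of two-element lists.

T0:
  2·area = 42
  edge (16, 9)→(6, 6): d=(-10,-3) top-left  bias=+0
  edge (6, 6)→(0, 0): d=(-6,-6) top-left  bias=+0
  edge (0, 0)→(16, 9): d=(16,9) right/bottom  bias=-1
    (0,0)@(1, 1): e=[35,0,7] → █  [on edge]
    (1,0)@(3, 1): e=[41,12,-11] → ·
    (0,1)@(1, 3): e=[15,-12,39] → ·
    (1,1)@(3, 3): e=[21,0,21] → █  [on edge]
    (2,1)@(5, 3): e=[27,12,3] → █
    (3,1)@(7, 3): e=[33,24,-15] → ·
    (1,2)@(3, 5): e=[1,-12,53] → ·
    (2,2)@(5, 5): e=[7,0,35] → █  [on edge]
    (3,2)@(7, 5): e=[13,12,17] → █
    (4,2)@(9, 5): e=[19,24,-1] → ·
    (2,3)@(5, 7): e=[-13,-12,67] → ·
    (3,3)@(7, 7): e=[-7,0,49] → ·  [on edge]
    (4,4)@(9, 9): e=[-21,0,63] → ·  [on edge]
    (5,5)@(11, 11): e=[-35,0,77] → ·  [on edge]
    (6,6)@(13, 13): e=[-49,0,91] → ·  [on edge]
    (7,7)@(15, 15): e=[-63,0,105] → ·  [on edge]
  covered (6 px):
    █ · · · · · · ·
    · █ █ · · · · ·
    · · █ █ · · · ·
    · · · · · █ · ·
    · · · · · · · ·
    · · · · · · · ·
    · · · · · · · ·
    · · · · · · · ·
    · · · · · · · ·
    · · · · · · · ·
T1:
  2·area = 112  (B↔C swapped to make it positive)
  edge (0, 0)→(10, 6): d=(10,6) right/bottom  bias=-1
  edge (10, 6)→(3, 13): d=(-7,7) right/bottom  bias=-1
  edge (3, 13)→(0, 0): d=(-3,-13) top-left  bias=+0
    (0,0)@(1, 1): e=[4,98,10] → █
    (1,0)@(3, 1): e=[-8,84,36] → ·
    (7,0)@(15, 1): e=[-80,0,192] → ·  [on edge]
    (0,1)@(1, 3): e=[24,84,4] → █
    (1,1)@(3, 3): e=[12,70,30] → █
    (2,1)@(5, 3): e=[0,56,56] → ·  [on edge]
    (6,1)@(13, 3): e=[-48,0,160] → ·  [on edge]
    (0,2)@(1, 5): e=[44,70,-2] → ·
    (1,2)@(3, 5): e=[32,56,24] → █
    (2,2)@(5, 5): e=[20,42,50] → █
    (3,2)@(7, 5): e=[8,28,76] → █
    (4,2)@(9, 5): e=[-4,14,102] → ·
    (5,2)@(11, 5): e=[-16,0,128] → ·  [on edge]
    (4,3)@(9, 7): e=[16,0,96] → ·  [on edge]
    (3,4)@(7, 9): e=[48,0,64] → ·  [on edge]
    (7,4)@(15, 9): e=[0,-56,168] → ·  [on edge]
    (2,5)@(5, 11): e=[80,0,32] → ·  [on edge]
    (1,6)@(3, 13): e=[112,0,0] → ·  [on edge]
    (0,7)@(1, 15): e=[144,0,-32] → ·  [on edge]
  covered (12 px):
    █ · · · · · · ·
    █ █ · · · · · ·
    · █ █ █ · · · ·
    · █ █ █ · · · ·
    · █ █ · · · · ·
    · █ · · · · · ·
    · · · · · · · ·
    · · · · · · · ·
    · · · · · · · ·
    · · · · · · · ·
T2:
  2·area = 36  (B↔C swapped to make it positive)
  edge (14, 6)→(14, 18): d=(0,12) right/bottom  bias=-1
  edge (14, 18)→(11, 8): d=(-3,-10) top-left  bias=+0
  edge (11, 8)→(14, 6): d=(3,-2) top-left  bias=+0
    (6,3)@(13, 7): e=[12,23,1] → █
    (7,3)@(15, 7): e=[-12,43,5] → ·
    (6,4)@(13, 9): e=[12,17,7] → █
    (7,4)@(15, 9): e=[-12,37,11] → ·
    (6,5)@(13, 11): e=[12,11,13] → █
    (7,5)@(15, 11): e=[-12,31,17] → ·
    (6,6)@(13, 13): e=[12,5,19] → █
    (7,6)@(15, 13): e=[-12,25,23] → ·
    (6,7)@(13, 15): e=[12,-1,25] → ·
  covered (4 px):
    · · · · · · · ·
    · · · · · · · ·
    · · · · · · · ·
    · · · · · · █ ·
    · · · · · · █ ·
    · · · · · · █ ·
    · · · · · · █ ·
    · · · · · · · ·
    · · · · · · · ·
    · · · · · · · ·
T3:
  2·area = 4  (B↔C swapped to make it positive)
  edge (10, 4)→(8, 6): d=(-2,2) right/bottom  bias=-1
  edge (8, 6)→(6, 6): d=(-2,0) right/bottom  bias=-1
  edge (6, 6)→(10, 4): d=(4,-2) top-left  bias=+0
    (6,0)@(13, 1): e=[0,10,-6] → ·  [on edge]
    (5,1)@(11, 3): e=[0,6,-2] → ·  [on edge]
    (4,2)@(9, 5): e=[0,2,2] → ·  [on edge]
    (3,3)@(7, 7): e=[0,-2,6] → ·  [on edge]
    (2,4)@(5, 9): e=[0,-6,10] → ·  [on edge]
    (1,5)@(3, 11): e=[0,-10,14] → ·  [on edge]
    (0,6)@(1, 13): e=[0,-14,18] → ·  [on edge]
  covered (0 px):
    · · · · · · · ·
    · · · · · · · ·
    · · · · · · · ·
    · · · · · · · ·
    · · · · · · · ·
    · · · · · · · ·
    · · · · · · · ·
    · · · · · · · ·
    · · · · · · · ·
    · · · · · · · ·
T4:
  2·area = 68
  edge (16, 12)→(14, 20): d=(-2,8) right/bottom  bias=-1
  edge (14, 20)→(10, 2): d=(-4,-18) top-left  bias=+0
  edge (10, 2)→(16, 12): d=(6,10) right/bottom  bias=-1
    (5,2)@(11, 5): e=[54,6,8] → █
    (6,2)@(13, 5): e=[38,42,-12] → ·
    (5,3)@(11, 7): e=[50,-2,20] → ·
    (6,3)@(13, 7): e=[34,34,0] → ·  [on edge]
    (6,4)@(13, 9): e=[30,26,12] → █
    (7,4)@(15, 9): e=[14,62,-8] → ·
    (6,5)@(13, 11): e=[26,18,24] → █
    (7,5)@(15, 11): e=[10,54,4] → █
    (6,6)@(13, 13): e=[22,10,36] → █
    (6,7)@(13, 15): e=[18,2,48] → █
    (6,8)@(13, 17): e=[14,-6,60] → ·
    (7,8)@(15, 17): e=[-2,30,40] → ·
  covered (8 px):
    · · · · · · · ·
    · · · · · · · ·
    · · · · · █ · ·
    · · · · · · · ·
    · · · · · · █ ·
    · · · · · · █ █
    · · · · · · █ █
    · · · · · · █ █
    · · · · · · · ·
    · · · · · · · ·

Final: [[0,0],[0,1],[1,1],[1,2],[2,2],[3,2],[1,3],[2,3],[3,3],[1,4],[2,4],[1,5]]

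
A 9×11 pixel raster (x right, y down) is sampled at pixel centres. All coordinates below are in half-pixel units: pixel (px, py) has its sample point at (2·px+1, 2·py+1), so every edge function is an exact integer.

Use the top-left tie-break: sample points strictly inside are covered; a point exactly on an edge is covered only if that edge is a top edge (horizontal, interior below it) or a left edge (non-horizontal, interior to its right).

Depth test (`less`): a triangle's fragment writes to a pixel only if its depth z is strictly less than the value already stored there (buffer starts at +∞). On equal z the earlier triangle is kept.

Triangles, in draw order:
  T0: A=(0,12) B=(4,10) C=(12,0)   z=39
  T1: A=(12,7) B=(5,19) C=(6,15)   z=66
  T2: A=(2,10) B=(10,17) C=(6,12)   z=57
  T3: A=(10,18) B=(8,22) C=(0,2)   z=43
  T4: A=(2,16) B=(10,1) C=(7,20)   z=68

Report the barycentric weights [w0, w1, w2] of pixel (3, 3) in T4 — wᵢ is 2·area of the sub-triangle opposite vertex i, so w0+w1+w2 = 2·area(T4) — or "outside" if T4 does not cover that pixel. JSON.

T0:
  2·area = 24  (B↔C swapped to make it positive)
  edge (0, 12)→(12, 0): d=(12,-12) top-left  bias=+0
  edge (12, 0)→(4, 10): d=(-8,10) right/bottom  bias=-1
  edge (4, 10)→(0, 12): d=(-4,2) right/bottom  bias=-1
    (5,0)@(11, 1): e=[0,2,22] → X  [on edge]
    (6,0)@(13, 1): e=[24,-18,18] → .
    (4,1)@(9, 3): e=[0,6,18] → X  [on edge]
    (5,1)@(11, 3): e=[24,-14,14] → .
    (3,2)@(7, 5): e=[0,10,14] → X  [on edge]
    (4,2)@(9, 5): e=[24,-10,10] → .
    (2,3)@(5, 7): e=[0,14,10] → X  [on edge]
    (3,3)@(7, 7): e=[24,-6,6] → .
    (1,4)@(3, 9): e=[0,18,6] → X  [on edge]
    (2,4)@(5, 9): e=[24,-2,2] → .
    (0,5)@(1, 11): e=[0,22,2] → X  [on edge]
    (1,5)@(3, 11): e=[24,2,-2] → .
  covered (6 px):
    . . . . . X . . .
    . . . . X . . . .
    . . . X . . . . .
    . . X . . . . . .
    . X . . . . . . .
    X . . . . . . . .
    . . . . . . . . .
    . . . . . . . . .
    . . . . . . . . .
    . . . . . . . . .
    . . . . . . . . .
T1:
  2·area = 16
  edge (12, 7)→(5, 19): d=(-7,12) right/bottom  bias=-1
  edge (5, 19)→(6, 15): d=(1,-4) top-left  bias=+0
  edge (6, 15)→(12, 7): d=(6,-8) top-left  bias=+0
    (4,1)@(9, 3): e=[64,0,-48] → .  [on edge]
    (7,1)@(15, 3): e=[-8,24,0] → .  [on edge]
    (3,5)@(7, 11): e=[32,0,-16] → .  [on edge]
    (4,5)@(9, 11): e=[8,8,0] → X  [on edge]
    (5,5)@(11, 11): e=[-16,16,16] → .
    (4,6)@(9, 13): e=[-6,10,12] → .
    (3,7)@(7, 15): e=[4,4,8] → X
    (4,7)@(9, 15): e=[-20,12,24] → .
    (3,8)@(7, 17): e=[-10,6,20] → .
    (1,9)@(3, 19): e=[24,-8,0] → .  [on edge]
    (2,9)@(5, 19): e=[0,0,16] → .  [on edge]
  covered (2 px):
    . . . . . . . . .
    . . . . . . . . .
    . . . . . . . . .
    . . . . . . . . .
    . . . . . . . . .
    . . . . X . . . .
    . . . . . . . . .
    . . . X . . . . .
    . . . . . . . . .
    . . . . . . . . .
    . . . . . . . . .
T2:
  2·area = 12  (B↔C swapped to make it positive)
  edge (2, 10)→(6, 12): d=(4,2) right/bottom  bias=-1
  edge (6, 12)→(10, 17): d=(4,5) right/bottom  bias=-1
  edge (10, 17)→(2, 10): d=(-8,-7) top-left  bias=+0
  covered (0 px):
    . . . . . . . . .
    . . . . . . . . .
    . . . . . . . . .
    . . . . . . . . .
    . . . . . . . . .
    . . . . . . . . .
    . . . . . . . . .
    . . . . . . . . .
    . . . . . . . . .
    . . . . . . . . .
    . . . . . . . . .
T3:
  2·area = 72
  edge (10, 18)→(8, 22): d=(-2,4) right/bottom  bias=-1
  edge (8, 22)→(0, 2): d=(-8,-20) top-left  bias=+0
  edge (0, 2)→(10, 18): d=(10,16) right/bottom  bias=-1
    (1,3)@(3, 7): e=[50,20,2] → X
    (2,3)@(5, 7): e=[42,60,-30] → .
    (1,4)@(3, 9): e=[46,4,22] → X
    (2,4)@(5, 9): e=[38,44,-10] → .
    (1,5)@(3, 11): e=[42,-12,42] → .
    (2,5)@(5, 11): e=[34,28,10] → X
    (3,5)@(7, 11): e=[26,68,-22] → .
    (2,6)@(5, 13): e=[30,12,30] → X
    (3,6)@(7, 13): e=[22,52,-2] → .
    (2,7)@(5, 15): e=[26,-4,50] → .
    (3,7)@(7, 15): e=[18,36,18] → X
    (4,7)@(9, 15): e=[10,76,-14] → .
  covered (9 px):
    . . . . . . . . .
    . . . . . . . . .
    . . . . . . . . .
    . X . . . . . . .
    . X . . . . . . .
    . . X . . . . . .
    . . X . . . . . .
    . . . X . . . . .
    . . . X X . . . .
    . . . X X . . . .
    . . . . . . . . .
T4:
  2·area = 107
  edge (2, 16)→(10, 1): d=(8,-15) top-left  bias=+0
  edge (10, 1)→(7, 20): d=(-3,19) right/bottom  bias=-1
  edge (7, 20)→(2, 16): d=(-5,-4) top-left  bias=+0
    (4,1)@(9, 3): e=[1,13,93] → X
    (5,1)@(11, 3): e=[31,-25,101] → .
    (4,2)@(9, 5): e=[17,7,83] → X
    (5,2)@(11, 5): e=[47,-31,91] → .
    (3,3)@(7, 7): e=[3,39,65] → X
    (5,3)@(11, 7): e=[63,-37,81] → .
    (3,4)@(7, 9): e=[19,33,55] → X
    (4,4)@(9, 9): e=[49,-5,63] → .
    (2,5)@(5, 11): e=[5,65,37] → X
    (4,5)@(9, 11): e=[65,-11,53] → .
    (2,6)@(5, 13): e=[21,59,27] → X
    (4,6)@(9, 13): e=[81,-17,43] → .
  covered (15 px):
    . . . . . . . . .
    . . . . X . . . .
    . . . . X . . . .
    . . . X X . . . .
    . . . X . . . . .
    . . X X . . . . .
    . . X X . . . . .
    . X X X . . . . .
    . . X X . . . . .
    . . . X . . . . .
    . . . . . . . . .

Answer: [39,65,3]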